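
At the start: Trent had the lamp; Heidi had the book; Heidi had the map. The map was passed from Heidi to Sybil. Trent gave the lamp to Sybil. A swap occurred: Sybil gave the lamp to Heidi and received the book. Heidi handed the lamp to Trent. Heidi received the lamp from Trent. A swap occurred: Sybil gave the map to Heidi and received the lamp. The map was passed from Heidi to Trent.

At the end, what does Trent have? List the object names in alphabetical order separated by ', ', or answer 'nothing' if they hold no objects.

Tracking all object holders:
Start: lamp:Trent, book:Heidi, map:Heidi
Event 1 (give map: Heidi -> Sybil). State: lamp:Trent, book:Heidi, map:Sybil
Event 2 (give lamp: Trent -> Sybil). State: lamp:Sybil, book:Heidi, map:Sybil
Event 3 (swap lamp<->book: now lamp:Heidi, book:Sybil). State: lamp:Heidi, book:Sybil, map:Sybil
Event 4 (give lamp: Heidi -> Trent). State: lamp:Trent, book:Sybil, map:Sybil
Event 5 (give lamp: Trent -> Heidi). State: lamp:Heidi, book:Sybil, map:Sybil
Event 6 (swap map<->lamp: now map:Heidi, lamp:Sybil). State: lamp:Sybil, book:Sybil, map:Heidi
Event 7 (give map: Heidi -> Trent). State: lamp:Sybil, book:Sybil, map:Trent

Final state: lamp:Sybil, book:Sybil, map:Trent
Trent holds: map.

Answer: map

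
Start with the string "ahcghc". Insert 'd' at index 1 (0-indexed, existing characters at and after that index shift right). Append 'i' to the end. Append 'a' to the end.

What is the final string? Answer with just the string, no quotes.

Answer: adhcghcia

Derivation:
Applying each edit step by step:
Start: "ahcghc"
Op 1 (insert 'd' at idx 1): "ahcghc" -> "adhcghc"
Op 2 (append 'i'): "adhcghc" -> "adhcghci"
Op 3 (append 'a'): "adhcghci" -> "adhcghcia"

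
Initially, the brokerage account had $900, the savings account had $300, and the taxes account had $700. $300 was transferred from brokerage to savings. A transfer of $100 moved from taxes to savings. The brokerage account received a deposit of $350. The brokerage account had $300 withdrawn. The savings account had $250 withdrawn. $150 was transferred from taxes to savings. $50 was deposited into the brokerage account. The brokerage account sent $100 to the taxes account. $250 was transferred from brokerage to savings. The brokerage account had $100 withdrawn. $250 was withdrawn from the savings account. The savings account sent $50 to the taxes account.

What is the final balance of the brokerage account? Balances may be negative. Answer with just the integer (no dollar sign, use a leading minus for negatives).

Tracking account balances step by step:
Start: brokerage=900, savings=300, taxes=700
Event 1 (transfer 300 brokerage -> savings): brokerage: 900 - 300 = 600, savings: 300 + 300 = 600. Balances: brokerage=600, savings=600, taxes=700
Event 2 (transfer 100 taxes -> savings): taxes: 700 - 100 = 600, savings: 600 + 100 = 700. Balances: brokerage=600, savings=700, taxes=600
Event 3 (deposit 350 to brokerage): brokerage: 600 + 350 = 950. Balances: brokerage=950, savings=700, taxes=600
Event 4 (withdraw 300 from brokerage): brokerage: 950 - 300 = 650. Balances: brokerage=650, savings=700, taxes=600
Event 5 (withdraw 250 from savings): savings: 700 - 250 = 450. Balances: brokerage=650, savings=450, taxes=600
Event 6 (transfer 150 taxes -> savings): taxes: 600 - 150 = 450, savings: 450 + 150 = 600. Balances: brokerage=650, savings=600, taxes=450
Event 7 (deposit 50 to brokerage): brokerage: 650 + 50 = 700. Balances: brokerage=700, savings=600, taxes=450
Event 8 (transfer 100 brokerage -> taxes): brokerage: 700 - 100 = 600, taxes: 450 + 100 = 550. Balances: brokerage=600, savings=600, taxes=550
Event 9 (transfer 250 brokerage -> savings): brokerage: 600 - 250 = 350, savings: 600 + 250 = 850. Balances: brokerage=350, savings=850, taxes=550
Event 10 (withdraw 100 from brokerage): brokerage: 350 - 100 = 250. Balances: brokerage=250, savings=850, taxes=550
Event 11 (withdraw 250 from savings): savings: 850 - 250 = 600. Balances: brokerage=250, savings=600, taxes=550
Event 12 (transfer 50 savings -> taxes): savings: 600 - 50 = 550, taxes: 550 + 50 = 600. Balances: brokerage=250, savings=550, taxes=600

Final balance of brokerage: 250

Answer: 250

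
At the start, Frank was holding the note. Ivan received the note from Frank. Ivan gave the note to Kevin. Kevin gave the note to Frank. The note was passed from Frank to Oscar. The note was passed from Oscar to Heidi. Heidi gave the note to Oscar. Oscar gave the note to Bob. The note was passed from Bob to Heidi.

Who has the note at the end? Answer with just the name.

Tracking the note through each event:
Start: Frank has the note.
After event 1: Ivan has the note.
After event 2: Kevin has the note.
After event 3: Frank has the note.
After event 4: Oscar has the note.
After event 5: Heidi has the note.
After event 6: Oscar has the note.
After event 7: Bob has the note.
After event 8: Heidi has the note.

Answer: Heidi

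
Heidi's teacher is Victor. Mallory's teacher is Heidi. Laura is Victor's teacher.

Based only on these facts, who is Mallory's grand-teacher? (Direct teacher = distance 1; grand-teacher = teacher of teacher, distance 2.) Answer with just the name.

Reconstructing the teacher chain from the given facts:
  Laura -> Victor -> Heidi -> Mallory
(each arrow means 'teacher of the next')
Positions in the chain (0 = top):
  position of Laura: 0
  position of Victor: 1
  position of Heidi: 2
  position of Mallory: 3

Mallory is at position 3; the grand-teacher is 2 steps up the chain, i.e. position 1: Victor.

Answer: Victor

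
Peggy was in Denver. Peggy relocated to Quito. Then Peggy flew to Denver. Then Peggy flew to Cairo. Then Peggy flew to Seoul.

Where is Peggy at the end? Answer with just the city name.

Tracking Peggy's location:
Start: Peggy is in Denver.
After move 1: Denver -> Quito. Peggy is in Quito.
After move 2: Quito -> Denver. Peggy is in Denver.
After move 3: Denver -> Cairo. Peggy is in Cairo.
After move 4: Cairo -> Seoul. Peggy is in Seoul.

Answer: Seoul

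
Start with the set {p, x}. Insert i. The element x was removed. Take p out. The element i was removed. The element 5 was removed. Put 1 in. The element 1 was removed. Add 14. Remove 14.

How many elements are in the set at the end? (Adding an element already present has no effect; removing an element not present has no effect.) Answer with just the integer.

Answer: 0

Derivation:
Tracking the set through each operation:
Start: {p, x}
Event 1 (add i): added. Set: {i, p, x}
Event 2 (remove x): removed. Set: {i, p}
Event 3 (remove p): removed. Set: {i}
Event 4 (remove i): removed. Set: {}
Event 5 (remove 5): not present, no change. Set: {}
Event 6 (add 1): added. Set: {1}
Event 7 (remove 1): removed. Set: {}
Event 8 (add 14): added. Set: {14}
Event 9 (remove 14): removed. Set: {}

Final set: {} (size 0)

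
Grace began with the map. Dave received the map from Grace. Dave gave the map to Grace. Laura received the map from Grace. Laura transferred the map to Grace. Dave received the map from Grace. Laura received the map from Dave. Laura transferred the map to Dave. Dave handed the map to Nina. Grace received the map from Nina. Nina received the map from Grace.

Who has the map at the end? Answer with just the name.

Tracking the map through each event:
Start: Grace has the map.
After event 1: Dave has the map.
After event 2: Grace has the map.
After event 3: Laura has the map.
After event 4: Grace has the map.
After event 5: Dave has the map.
After event 6: Laura has the map.
After event 7: Dave has the map.
After event 8: Nina has the map.
After event 9: Grace has the map.
After event 10: Nina has the map.

Answer: Nina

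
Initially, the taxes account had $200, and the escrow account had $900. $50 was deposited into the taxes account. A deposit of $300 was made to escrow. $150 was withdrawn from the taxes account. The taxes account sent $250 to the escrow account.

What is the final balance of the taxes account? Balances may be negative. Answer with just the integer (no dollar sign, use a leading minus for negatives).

Answer: -150

Derivation:
Tracking account balances step by step:
Start: taxes=200, escrow=900
Event 1 (deposit 50 to taxes): taxes: 200 + 50 = 250. Balances: taxes=250, escrow=900
Event 2 (deposit 300 to escrow): escrow: 900 + 300 = 1200. Balances: taxes=250, escrow=1200
Event 3 (withdraw 150 from taxes): taxes: 250 - 150 = 100. Balances: taxes=100, escrow=1200
Event 4 (transfer 250 taxes -> escrow): taxes: 100 - 250 = -150, escrow: 1200 + 250 = 1450. Balances: taxes=-150, escrow=1450

Final balance of taxes: -150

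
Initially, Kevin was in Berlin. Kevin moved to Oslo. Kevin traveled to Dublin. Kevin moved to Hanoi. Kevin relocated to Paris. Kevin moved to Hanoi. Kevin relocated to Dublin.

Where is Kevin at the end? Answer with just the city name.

Answer: Dublin

Derivation:
Tracking Kevin's location:
Start: Kevin is in Berlin.
After move 1: Berlin -> Oslo. Kevin is in Oslo.
After move 2: Oslo -> Dublin. Kevin is in Dublin.
After move 3: Dublin -> Hanoi. Kevin is in Hanoi.
After move 4: Hanoi -> Paris. Kevin is in Paris.
After move 5: Paris -> Hanoi. Kevin is in Hanoi.
After move 6: Hanoi -> Dublin. Kevin is in Dublin.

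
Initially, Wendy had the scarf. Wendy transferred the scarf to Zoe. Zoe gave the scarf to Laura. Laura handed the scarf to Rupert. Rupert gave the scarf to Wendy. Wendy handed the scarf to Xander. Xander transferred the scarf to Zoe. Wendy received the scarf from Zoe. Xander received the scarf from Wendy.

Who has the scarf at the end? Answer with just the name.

Answer: Xander

Derivation:
Tracking the scarf through each event:
Start: Wendy has the scarf.
After event 1: Zoe has the scarf.
After event 2: Laura has the scarf.
After event 3: Rupert has the scarf.
After event 4: Wendy has the scarf.
After event 5: Xander has the scarf.
After event 6: Zoe has the scarf.
After event 7: Wendy has the scarf.
After event 8: Xander has the scarf.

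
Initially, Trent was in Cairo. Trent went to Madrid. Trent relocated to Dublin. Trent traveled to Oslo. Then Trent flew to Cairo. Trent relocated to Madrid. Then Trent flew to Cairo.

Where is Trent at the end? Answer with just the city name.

Answer: Cairo

Derivation:
Tracking Trent's location:
Start: Trent is in Cairo.
After move 1: Cairo -> Madrid. Trent is in Madrid.
After move 2: Madrid -> Dublin. Trent is in Dublin.
After move 3: Dublin -> Oslo. Trent is in Oslo.
After move 4: Oslo -> Cairo. Trent is in Cairo.
After move 5: Cairo -> Madrid. Trent is in Madrid.
After move 6: Madrid -> Cairo. Trent is in Cairo.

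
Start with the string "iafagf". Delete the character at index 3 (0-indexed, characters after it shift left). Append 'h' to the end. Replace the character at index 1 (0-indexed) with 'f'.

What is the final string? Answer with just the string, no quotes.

Applying each edit step by step:
Start: "iafagf"
Op 1 (delete idx 3 = 'a'): "iafagf" -> "iafgf"
Op 2 (append 'h'): "iafgf" -> "iafgfh"
Op 3 (replace idx 1: 'a' -> 'f'): "iafgfh" -> "iffgfh"

Answer: iffgfh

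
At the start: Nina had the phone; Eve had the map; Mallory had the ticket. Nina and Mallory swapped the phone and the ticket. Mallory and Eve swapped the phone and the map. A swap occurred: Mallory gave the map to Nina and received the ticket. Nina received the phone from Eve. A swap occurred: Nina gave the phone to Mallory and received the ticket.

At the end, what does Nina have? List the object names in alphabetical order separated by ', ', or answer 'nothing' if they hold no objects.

Answer: map, ticket

Derivation:
Tracking all object holders:
Start: phone:Nina, map:Eve, ticket:Mallory
Event 1 (swap phone<->ticket: now phone:Mallory, ticket:Nina). State: phone:Mallory, map:Eve, ticket:Nina
Event 2 (swap phone<->map: now phone:Eve, map:Mallory). State: phone:Eve, map:Mallory, ticket:Nina
Event 3 (swap map<->ticket: now map:Nina, ticket:Mallory). State: phone:Eve, map:Nina, ticket:Mallory
Event 4 (give phone: Eve -> Nina). State: phone:Nina, map:Nina, ticket:Mallory
Event 5 (swap phone<->ticket: now phone:Mallory, ticket:Nina). State: phone:Mallory, map:Nina, ticket:Nina

Final state: phone:Mallory, map:Nina, ticket:Nina
Nina holds: map, ticket.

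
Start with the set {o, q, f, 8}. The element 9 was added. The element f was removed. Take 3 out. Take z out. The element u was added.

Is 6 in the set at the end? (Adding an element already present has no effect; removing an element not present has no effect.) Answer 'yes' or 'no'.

Answer: no

Derivation:
Tracking the set through each operation:
Start: {8, f, o, q}
Event 1 (add 9): added. Set: {8, 9, f, o, q}
Event 2 (remove f): removed. Set: {8, 9, o, q}
Event 3 (remove 3): not present, no change. Set: {8, 9, o, q}
Event 4 (remove z): not present, no change. Set: {8, 9, o, q}
Event 5 (add u): added. Set: {8, 9, o, q, u}

Final set: {8, 9, o, q, u} (size 5)
6 is NOT in the final set.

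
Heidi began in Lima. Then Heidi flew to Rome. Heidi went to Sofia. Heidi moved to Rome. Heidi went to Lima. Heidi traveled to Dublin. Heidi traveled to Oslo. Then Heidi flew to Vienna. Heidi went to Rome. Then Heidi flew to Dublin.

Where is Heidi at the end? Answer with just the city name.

Tracking Heidi's location:
Start: Heidi is in Lima.
After move 1: Lima -> Rome. Heidi is in Rome.
After move 2: Rome -> Sofia. Heidi is in Sofia.
After move 3: Sofia -> Rome. Heidi is in Rome.
After move 4: Rome -> Lima. Heidi is in Lima.
After move 5: Lima -> Dublin. Heidi is in Dublin.
After move 6: Dublin -> Oslo. Heidi is in Oslo.
After move 7: Oslo -> Vienna. Heidi is in Vienna.
After move 8: Vienna -> Rome. Heidi is in Rome.
After move 9: Rome -> Dublin. Heidi is in Dublin.

Answer: Dublin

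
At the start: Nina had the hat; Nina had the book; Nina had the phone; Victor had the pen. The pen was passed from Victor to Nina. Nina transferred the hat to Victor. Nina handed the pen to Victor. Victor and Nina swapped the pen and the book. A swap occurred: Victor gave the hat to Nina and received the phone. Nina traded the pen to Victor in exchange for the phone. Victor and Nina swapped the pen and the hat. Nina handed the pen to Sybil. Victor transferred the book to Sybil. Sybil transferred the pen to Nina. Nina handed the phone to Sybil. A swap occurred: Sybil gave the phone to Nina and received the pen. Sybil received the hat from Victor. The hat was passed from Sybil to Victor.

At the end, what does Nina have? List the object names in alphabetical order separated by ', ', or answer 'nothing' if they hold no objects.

Tracking all object holders:
Start: hat:Nina, book:Nina, phone:Nina, pen:Victor
Event 1 (give pen: Victor -> Nina). State: hat:Nina, book:Nina, phone:Nina, pen:Nina
Event 2 (give hat: Nina -> Victor). State: hat:Victor, book:Nina, phone:Nina, pen:Nina
Event 3 (give pen: Nina -> Victor). State: hat:Victor, book:Nina, phone:Nina, pen:Victor
Event 4 (swap pen<->book: now pen:Nina, book:Victor). State: hat:Victor, book:Victor, phone:Nina, pen:Nina
Event 5 (swap hat<->phone: now hat:Nina, phone:Victor). State: hat:Nina, book:Victor, phone:Victor, pen:Nina
Event 6 (swap pen<->phone: now pen:Victor, phone:Nina). State: hat:Nina, book:Victor, phone:Nina, pen:Victor
Event 7 (swap pen<->hat: now pen:Nina, hat:Victor). State: hat:Victor, book:Victor, phone:Nina, pen:Nina
Event 8 (give pen: Nina -> Sybil). State: hat:Victor, book:Victor, phone:Nina, pen:Sybil
Event 9 (give book: Victor -> Sybil). State: hat:Victor, book:Sybil, phone:Nina, pen:Sybil
Event 10 (give pen: Sybil -> Nina). State: hat:Victor, book:Sybil, phone:Nina, pen:Nina
Event 11 (give phone: Nina -> Sybil). State: hat:Victor, book:Sybil, phone:Sybil, pen:Nina
Event 12 (swap phone<->pen: now phone:Nina, pen:Sybil). State: hat:Victor, book:Sybil, phone:Nina, pen:Sybil
Event 13 (give hat: Victor -> Sybil). State: hat:Sybil, book:Sybil, phone:Nina, pen:Sybil
Event 14 (give hat: Sybil -> Victor). State: hat:Victor, book:Sybil, phone:Nina, pen:Sybil

Final state: hat:Victor, book:Sybil, phone:Nina, pen:Sybil
Nina holds: phone.

Answer: phone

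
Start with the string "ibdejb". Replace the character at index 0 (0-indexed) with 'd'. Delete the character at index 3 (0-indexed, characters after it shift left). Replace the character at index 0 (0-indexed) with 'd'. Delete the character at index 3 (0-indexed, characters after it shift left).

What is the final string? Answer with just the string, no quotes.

Answer: dbdb

Derivation:
Applying each edit step by step:
Start: "ibdejb"
Op 1 (replace idx 0: 'i' -> 'd'): "ibdejb" -> "dbdejb"
Op 2 (delete idx 3 = 'e'): "dbdejb" -> "dbdjb"
Op 3 (replace idx 0: 'd' -> 'd'): "dbdjb" -> "dbdjb"
Op 4 (delete idx 3 = 'j'): "dbdjb" -> "dbdb"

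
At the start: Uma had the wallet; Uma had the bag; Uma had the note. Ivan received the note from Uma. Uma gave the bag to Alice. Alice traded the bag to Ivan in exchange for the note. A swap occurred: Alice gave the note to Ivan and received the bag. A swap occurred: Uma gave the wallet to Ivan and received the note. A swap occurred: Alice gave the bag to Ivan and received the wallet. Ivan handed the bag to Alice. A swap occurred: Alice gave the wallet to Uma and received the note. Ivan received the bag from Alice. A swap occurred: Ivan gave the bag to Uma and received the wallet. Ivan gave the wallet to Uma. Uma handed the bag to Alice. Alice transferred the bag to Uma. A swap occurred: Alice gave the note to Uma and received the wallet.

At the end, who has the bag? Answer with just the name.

Tracking all object holders:
Start: wallet:Uma, bag:Uma, note:Uma
Event 1 (give note: Uma -> Ivan). State: wallet:Uma, bag:Uma, note:Ivan
Event 2 (give bag: Uma -> Alice). State: wallet:Uma, bag:Alice, note:Ivan
Event 3 (swap bag<->note: now bag:Ivan, note:Alice). State: wallet:Uma, bag:Ivan, note:Alice
Event 4 (swap note<->bag: now note:Ivan, bag:Alice). State: wallet:Uma, bag:Alice, note:Ivan
Event 5 (swap wallet<->note: now wallet:Ivan, note:Uma). State: wallet:Ivan, bag:Alice, note:Uma
Event 6 (swap bag<->wallet: now bag:Ivan, wallet:Alice). State: wallet:Alice, bag:Ivan, note:Uma
Event 7 (give bag: Ivan -> Alice). State: wallet:Alice, bag:Alice, note:Uma
Event 8 (swap wallet<->note: now wallet:Uma, note:Alice). State: wallet:Uma, bag:Alice, note:Alice
Event 9 (give bag: Alice -> Ivan). State: wallet:Uma, bag:Ivan, note:Alice
Event 10 (swap bag<->wallet: now bag:Uma, wallet:Ivan). State: wallet:Ivan, bag:Uma, note:Alice
Event 11 (give wallet: Ivan -> Uma). State: wallet:Uma, bag:Uma, note:Alice
Event 12 (give bag: Uma -> Alice). State: wallet:Uma, bag:Alice, note:Alice
Event 13 (give bag: Alice -> Uma). State: wallet:Uma, bag:Uma, note:Alice
Event 14 (swap note<->wallet: now note:Uma, wallet:Alice). State: wallet:Alice, bag:Uma, note:Uma

Final state: wallet:Alice, bag:Uma, note:Uma
The bag is held by Uma.

Answer: Uma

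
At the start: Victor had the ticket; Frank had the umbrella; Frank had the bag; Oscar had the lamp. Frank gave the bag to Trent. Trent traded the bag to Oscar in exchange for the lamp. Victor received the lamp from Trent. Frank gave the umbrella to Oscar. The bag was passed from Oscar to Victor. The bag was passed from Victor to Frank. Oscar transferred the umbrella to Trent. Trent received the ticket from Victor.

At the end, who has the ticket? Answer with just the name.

Tracking all object holders:
Start: ticket:Victor, umbrella:Frank, bag:Frank, lamp:Oscar
Event 1 (give bag: Frank -> Trent). State: ticket:Victor, umbrella:Frank, bag:Trent, lamp:Oscar
Event 2 (swap bag<->lamp: now bag:Oscar, lamp:Trent). State: ticket:Victor, umbrella:Frank, bag:Oscar, lamp:Trent
Event 3 (give lamp: Trent -> Victor). State: ticket:Victor, umbrella:Frank, bag:Oscar, lamp:Victor
Event 4 (give umbrella: Frank -> Oscar). State: ticket:Victor, umbrella:Oscar, bag:Oscar, lamp:Victor
Event 5 (give bag: Oscar -> Victor). State: ticket:Victor, umbrella:Oscar, bag:Victor, lamp:Victor
Event 6 (give bag: Victor -> Frank). State: ticket:Victor, umbrella:Oscar, bag:Frank, lamp:Victor
Event 7 (give umbrella: Oscar -> Trent). State: ticket:Victor, umbrella:Trent, bag:Frank, lamp:Victor
Event 8 (give ticket: Victor -> Trent). State: ticket:Trent, umbrella:Trent, bag:Frank, lamp:Victor

Final state: ticket:Trent, umbrella:Trent, bag:Frank, lamp:Victor
The ticket is held by Trent.

Answer: Trent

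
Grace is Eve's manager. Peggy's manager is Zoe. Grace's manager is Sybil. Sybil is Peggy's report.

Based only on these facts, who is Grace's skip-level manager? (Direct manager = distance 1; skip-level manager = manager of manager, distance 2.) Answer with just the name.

Answer: Peggy

Derivation:
Reconstructing the manager chain from the given facts:
  Zoe -> Peggy -> Sybil -> Grace -> Eve
(each arrow means 'manager of the next')
Positions in the chain (0 = top):
  position of Zoe: 0
  position of Peggy: 1
  position of Sybil: 2
  position of Grace: 3
  position of Eve: 4

Grace is at position 3; the skip-level manager is 2 steps up the chain, i.e. position 1: Peggy.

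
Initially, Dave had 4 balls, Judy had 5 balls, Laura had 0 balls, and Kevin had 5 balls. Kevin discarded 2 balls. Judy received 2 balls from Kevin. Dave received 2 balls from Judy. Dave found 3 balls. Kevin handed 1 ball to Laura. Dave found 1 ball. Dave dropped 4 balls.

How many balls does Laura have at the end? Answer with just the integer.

Tracking counts step by step:
Start: Dave=4, Judy=5, Laura=0, Kevin=5
Event 1 (Kevin -2): Kevin: 5 -> 3. State: Dave=4, Judy=5, Laura=0, Kevin=3
Event 2 (Kevin -> Judy, 2): Kevin: 3 -> 1, Judy: 5 -> 7. State: Dave=4, Judy=7, Laura=0, Kevin=1
Event 3 (Judy -> Dave, 2): Judy: 7 -> 5, Dave: 4 -> 6. State: Dave=6, Judy=5, Laura=0, Kevin=1
Event 4 (Dave +3): Dave: 6 -> 9. State: Dave=9, Judy=5, Laura=0, Kevin=1
Event 5 (Kevin -> Laura, 1): Kevin: 1 -> 0, Laura: 0 -> 1. State: Dave=9, Judy=5, Laura=1, Kevin=0
Event 6 (Dave +1): Dave: 9 -> 10. State: Dave=10, Judy=5, Laura=1, Kevin=0
Event 7 (Dave -4): Dave: 10 -> 6. State: Dave=6, Judy=5, Laura=1, Kevin=0

Laura's final count: 1

Answer: 1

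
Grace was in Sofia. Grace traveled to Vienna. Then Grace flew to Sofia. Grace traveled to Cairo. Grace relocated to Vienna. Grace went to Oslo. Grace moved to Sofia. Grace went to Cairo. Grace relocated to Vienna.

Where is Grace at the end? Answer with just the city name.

Answer: Vienna

Derivation:
Tracking Grace's location:
Start: Grace is in Sofia.
After move 1: Sofia -> Vienna. Grace is in Vienna.
After move 2: Vienna -> Sofia. Grace is in Sofia.
After move 3: Sofia -> Cairo. Grace is in Cairo.
After move 4: Cairo -> Vienna. Grace is in Vienna.
After move 5: Vienna -> Oslo. Grace is in Oslo.
After move 6: Oslo -> Sofia. Grace is in Sofia.
After move 7: Sofia -> Cairo. Grace is in Cairo.
After move 8: Cairo -> Vienna. Grace is in Vienna.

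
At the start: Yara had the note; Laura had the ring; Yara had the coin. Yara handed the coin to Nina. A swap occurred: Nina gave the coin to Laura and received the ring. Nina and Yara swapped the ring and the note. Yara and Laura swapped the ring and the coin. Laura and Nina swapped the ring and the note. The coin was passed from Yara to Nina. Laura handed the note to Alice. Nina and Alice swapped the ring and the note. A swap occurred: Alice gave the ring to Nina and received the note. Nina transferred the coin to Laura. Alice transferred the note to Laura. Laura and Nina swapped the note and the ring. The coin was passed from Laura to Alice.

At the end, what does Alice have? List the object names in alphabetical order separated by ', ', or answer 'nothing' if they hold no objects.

Answer: coin

Derivation:
Tracking all object holders:
Start: note:Yara, ring:Laura, coin:Yara
Event 1 (give coin: Yara -> Nina). State: note:Yara, ring:Laura, coin:Nina
Event 2 (swap coin<->ring: now coin:Laura, ring:Nina). State: note:Yara, ring:Nina, coin:Laura
Event 3 (swap ring<->note: now ring:Yara, note:Nina). State: note:Nina, ring:Yara, coin:Laura
Event 4 (swap ring<->coin: now ring:Laura, coin:Yara). State: note:Nina, ring:Laura, coin:Yara
Event 5 (swap ring<->note: now ring:Nina, note:Laura). State: note:Laura, ring:Nina, coin:Yara
Event 6 (give coin: Yara -> Nina). State: note:Laura, ring:Nina, coin:Nina
Event 7 (give note: Laura -> Alice). State: note:Alice, ring:Nina, coin:Nina
Event 8 (swap ring<->note: now ring:Alice, note:Nina). State: note:Nina, ring:Alice, coin:Nina
Event 9 (swap ring<->note: now ring:Nina, note:Alice). State: note:Alice, ring:Nina, coin:Nina
Event 10 (give coin: Nina -> Laura). State: note:Alice, ring:Nina, coin:Laura
Event 11 (give note: Alice -> Laura). State: note:Laura, ring:Nina, coin:Laura
Event 12 (swap note<->ring: now note:Nina, ring:Laura). State: note:Nina, ring:Laura, coin:Laura
Event 13 (give coin: Laura -> Alice). State: note:Nina, ring:Laura, coin:Alice

Final state: note:Nina, ring:Laura, coin:Alice
Alice holds: coin.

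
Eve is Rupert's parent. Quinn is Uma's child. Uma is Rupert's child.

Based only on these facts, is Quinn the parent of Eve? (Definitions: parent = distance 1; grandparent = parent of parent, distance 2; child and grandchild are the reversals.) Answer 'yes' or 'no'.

Answer: no

Derivation:
Reconstructing the parent chain from the given facts:
  Eve -> Rupert -> Uma -> Quinn
(each arrow means 'parent of the next')
Positions in the chain (0 = top):
  position of Eve: 0
  position of Rupert: 1
  position of Uma: 2
  position of Quinn: 3

Quinn is at position 3, Eve is at position 0; signed distance (j - i) = -3.
'parent' requires j - i = 1. Actual distance is -3, so the relation does NOT hold.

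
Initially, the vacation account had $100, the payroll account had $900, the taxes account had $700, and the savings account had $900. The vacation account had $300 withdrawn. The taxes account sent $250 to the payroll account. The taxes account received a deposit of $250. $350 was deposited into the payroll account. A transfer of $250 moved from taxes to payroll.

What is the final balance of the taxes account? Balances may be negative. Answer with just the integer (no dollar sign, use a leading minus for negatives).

Answer: 450

Derivation:
Tracking account balances step by step:
Start: vacation=100, payroll=900, taxes=700, savings=900
Event 1 (withdraw 300 from vacation): vacation: 100 - 300 = -200. Balances: vacation=-200, payroll=900, taxes=700, savings=900
Event 2 (transfer 250 taxes -> payroll): taxes: 700 - 250 = 450, payroll: 900 + 250 = 1150. Balances: vacation=-200, payroll=1150, taxes=450, savings=900
Event 3 (deposit 250 to taxes): taxes: 450 + 250 = 700. Balances: vacation=-200, payroll=1150, taxes=700, savings=900
Event 4 (deposit 350 to payroll): payroll: 1150 + 350 = 1500. Balances: vacation=-200, payroll=1500, taxes=700, savings=900
Event 5 (transfer 250 taxes -> payroll): taxes: 700 - 250 = 450, payroll: 1500 + 250 = 1750. Balances: vacation=-200, payroll=1750, taxes=450, savings=900

Final balance of taxes: 450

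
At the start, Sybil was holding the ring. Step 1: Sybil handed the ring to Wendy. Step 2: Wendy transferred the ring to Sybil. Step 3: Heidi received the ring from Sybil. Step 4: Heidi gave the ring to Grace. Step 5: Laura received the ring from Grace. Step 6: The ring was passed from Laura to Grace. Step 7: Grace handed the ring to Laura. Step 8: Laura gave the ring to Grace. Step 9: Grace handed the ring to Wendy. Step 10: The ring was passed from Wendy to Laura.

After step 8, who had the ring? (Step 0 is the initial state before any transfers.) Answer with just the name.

Answer: Grace

Derivation:
Tracking the ring holder through step 8:
After step 0 (start): Sybil
After step 1: Wendy
After step 2: Sybil
After step 3: Heidi
After step 4: Grace
After step 5: Laura
After step 6: Grace
After step 7: Laura
After step 8: Grace

At step 8, the holder is Grace.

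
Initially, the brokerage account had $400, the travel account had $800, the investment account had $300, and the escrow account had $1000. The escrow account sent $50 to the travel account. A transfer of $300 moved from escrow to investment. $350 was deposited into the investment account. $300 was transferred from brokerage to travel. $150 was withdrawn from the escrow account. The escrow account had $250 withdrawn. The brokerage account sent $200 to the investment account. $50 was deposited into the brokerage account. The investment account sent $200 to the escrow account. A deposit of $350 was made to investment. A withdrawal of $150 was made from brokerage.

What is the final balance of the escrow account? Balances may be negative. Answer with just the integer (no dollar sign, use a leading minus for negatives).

Tracking account balances step by step:
Start: brokerage=400, travel=800, investment=300, escrow=1000
Event 1 (transfer 50 escrow -> travel): escrow: 1000 - 50 = 950, travel: 800 + 50 = 850. Balances: brokerage=400, travel=850, investment=300, escrow=950
Event 2 (transfer 300 escrow -> investment): escrow: 950 - 300 = 650, investment: 300 + 300 = 600. Balances: brokerage=400, travel=850, investment=600, escrow=650
Event 3 (deposit 350 to investment): investment: 600 + 350 = 950. Balances: brokerage=400, travel=850, investment=950, escrow=650
Event 4 (transfer 300 brokerage -> travel): brokerage: 400 - 300 = 100, travel: 850 + 300 = 1150. Balances: brokerage=100, travel=1150, investment=950, escrow=650
Event 5 (withdraw 150 from escrow): escrow: 650 - 150 = 500. Balances: brokerage=100, travel=1150, investment=950, escrow=500
Event 6 (withdraw 250 from escrow): escrow: 500 - 250 = 250. Balances: brokerage=100, travel=1150, investment=950, escrow=250
Event 7 (transfer 200 brokerage -> investment): brokerage: 100 - 200 = -100, investment: 950 + 200 = 1150. Balances: brokerage=-100, travel=1150, investment=1150, escrow=250
Event 8 (deposit 50 to brokerage): brokerage: -100 + 50 = -50. Balances: brokerage=-50, travel=1150, investment=1150, escrow=250
Event 9 (transfer 200 investment -> escrow): investment: 1150 - 200 = 950, escrow: 250 + 200 = 450. Balances: brokerage=-50, travel=1150, investment=950, escrow=450
Event 10 (deposit 350 to investment): investment: 950 + 350 = 1300. Balances: brokerage=-50, travel=1150, investment=1300, escrow=450
Event 11 (withdraw 150 from brokerage): brokerage: -50 - 150 = -200. Balances: brokerage=-200, travel=1150, investment=1300, escrow=450

Final balance of escrow: 450

Answer: 450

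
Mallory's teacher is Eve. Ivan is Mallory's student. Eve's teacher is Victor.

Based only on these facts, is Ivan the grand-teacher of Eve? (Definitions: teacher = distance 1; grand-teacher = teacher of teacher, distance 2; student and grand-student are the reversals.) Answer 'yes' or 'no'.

Answer: no

Derivation:
Reconstructing the teacher chain from the given facts:
  Victor -> Eve -> Mallory -> Ivan
(each arrow means 'teacher of the next')
Positions in the chain (0 = top):
  position of Victor: 0
  position of Eve: 1
  position of Mallory: 2
  position of Ivan: 3

Ivan is at position 3, Eve is at position 1; signed distance (j - i) = -2.
'grand-teacher' requires j - i = 2. Actual distance is -2, so the relation does NOT hold.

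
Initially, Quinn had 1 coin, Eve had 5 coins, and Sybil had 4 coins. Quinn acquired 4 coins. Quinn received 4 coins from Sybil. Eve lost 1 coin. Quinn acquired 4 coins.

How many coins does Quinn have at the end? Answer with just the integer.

Tracking counts step by step:
Start: Quinn=1, Eve=5, Sybil=4
Event 1 (Quinn +4): Quinn: 1 -> 5. State: Quinn=5, Eve=5, Sybil=4
Event 2 (Sybil -> Quinn, 4): Sybil: 4 -> 0, Quinn: 5 -> 9. State: Quinn=9, Eve=5, Sybil=0
Event 3 (Eve -1): Eve: 5 -> 4. State: Quinn=9, Eve=4, Sybil=0
Event 4 (Quinn +4): Quinn: 9 -> 13. State: Quinn=13, Eve=4, Sybil=0

Quinn's final count: 13

Answer: 13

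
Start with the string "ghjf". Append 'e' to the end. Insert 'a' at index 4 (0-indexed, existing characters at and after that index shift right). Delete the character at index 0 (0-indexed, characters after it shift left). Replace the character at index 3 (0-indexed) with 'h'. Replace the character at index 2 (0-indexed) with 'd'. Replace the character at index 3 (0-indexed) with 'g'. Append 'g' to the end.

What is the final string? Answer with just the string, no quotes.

Applying each edit step by step:
Start: "ghjf"
Op 1 (append 'e'): "ghjf" -> "ghjfe"
Op 2 (insert 'a' at idx 4): "ghjfe" -> "ghjfae"
Op 3 (delete idx 0 = 'g'): "ghjfae" -> "hjfae"
Op 4 (replace idx 3: 'a' -> 'h'): "hjfae" -> "hjfhe"
Op 5 (replace idx 2: 'f' -> 'd'): "hjfhe" -> "hjdhe"
Op 6 (replace idx 3: 'h' -> 'g'): "hjdhe" -> "hjdge"
Op 7 (append 'g'): "hjdge" -> "hjdgeg"

Answer: hjdgeg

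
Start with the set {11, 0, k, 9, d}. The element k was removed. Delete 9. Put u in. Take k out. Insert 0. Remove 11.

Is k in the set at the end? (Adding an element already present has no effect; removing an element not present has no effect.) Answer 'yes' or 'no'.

Tracking the set through each operation:
Start: {0, 11, 9, d, k}
Event 1 (remove k): removed. Set: {0, 11, 9, d}
Event 2 (remove 9): removed. Set: {0, 11, d}
Event 3 (add u): added. Set: {0, 11, d, u}
Event 4 (remove k): not present, no change. Set: {0, 11, d, u}
Event 5 (add 0): already present, no change. Set: {0, 11, d, u}
Event 6 (remove 11): removed. Set: {0, d, u}

Final set: {0, d, u} (size 3)
k is NOT in the final set.

Answer: no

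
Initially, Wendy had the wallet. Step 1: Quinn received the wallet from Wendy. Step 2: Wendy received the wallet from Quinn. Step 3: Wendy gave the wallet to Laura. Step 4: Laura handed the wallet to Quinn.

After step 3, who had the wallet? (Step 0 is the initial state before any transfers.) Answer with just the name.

Answer: Laura

Derivation:
Tracking the wallet holder through step 3:
After step 0 (start): Wendy
After step 1: Quinn
After step 2: Wendy
After step 3: Laura

At step 3, the holder is Laura.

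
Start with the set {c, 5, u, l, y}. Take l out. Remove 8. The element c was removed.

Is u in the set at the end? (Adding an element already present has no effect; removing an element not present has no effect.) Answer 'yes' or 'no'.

Answer: yes

Derivation:
Tracking the set through each operation:
Start: {5, c, l, u, y}
Event 1 (remove l): removed. Set: {5, c, u, y}
Event 2 (remove 8): not present, no change. Set: {5, c, u, y}
Event 3 (remove c): removed. Set: {5, u, y}

Final set: {5, u, y} (size 3)
u is in the final set.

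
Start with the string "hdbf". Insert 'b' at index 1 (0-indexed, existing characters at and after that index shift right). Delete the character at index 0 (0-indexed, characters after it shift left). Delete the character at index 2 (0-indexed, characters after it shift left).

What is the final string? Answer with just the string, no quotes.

Answer: bdf

Derivation:
Applying each edit step by step:
Start: "hdbf"
Op 1 (insert 'b' at idx 1): "hdbf" -> "hbdbf"
Op 2 (delete idx 0 = 'h'): "hbdbf" -> "bdbf"
Op 3 (delete idx 2 = 'b'): "bdbf" -> "bdf"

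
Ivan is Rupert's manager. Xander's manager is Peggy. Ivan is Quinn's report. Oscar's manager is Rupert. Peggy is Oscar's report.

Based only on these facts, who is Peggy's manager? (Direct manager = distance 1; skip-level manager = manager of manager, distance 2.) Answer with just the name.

Reconstructing the manager chain from the given facts:
  Quinn -> Ivan -> Rupert -> Oscar -> Peggy -> Xander
(each arrow means 'manager of the next')
Positions in the chain (0 = top):
  position of Quinn: 0
  position of Ivan: 1
  position of Rupert: 2
  position of Oscar: 3
  position of Peggy: 4
  position of Xander: 5

Peggy is at position 4; the manager is 1 step up the chain, i.e. position 3: Oscar.

Answer: Oscar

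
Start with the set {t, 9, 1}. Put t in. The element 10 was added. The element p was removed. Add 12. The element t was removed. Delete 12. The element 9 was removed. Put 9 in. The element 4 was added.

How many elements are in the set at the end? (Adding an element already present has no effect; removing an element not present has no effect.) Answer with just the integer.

Answer: 4

Derivation:
Tracking the set through each operation:
Start: {1, 9, t}
Event 1 (add t): already present, no change. Set: {1, 9, t}
Event 2 (add 10): added. Set: {1, 10, 9, t}
Event 3 (remove p): not present, no change. Set: {1, 10, 9, t}
Event 4 (add 12): added. Set: {1, 10, 12, 9, t}
Event 5 (remove t): removed. Set: {1, 10, 12, 9}
Event 6 (remove 12): removed. Set: {1, 10, 9}
Event 7 (remove 9): removed. Set: {1, 10}
Event 8 (add 9): added. Set: {1, 10, 9}
Event 9 (add 4): added. Set: {1, 10, 4, 9}

Final set: {1, 10, 4, 9} (size 4)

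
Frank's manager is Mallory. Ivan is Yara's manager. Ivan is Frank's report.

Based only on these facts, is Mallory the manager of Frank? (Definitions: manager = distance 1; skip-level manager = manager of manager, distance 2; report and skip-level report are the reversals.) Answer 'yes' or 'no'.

Reconstructing the manager chain from the given facts:
  Mallory -> Frank -> Ivan -> Yara
(each arrow means 'manager of the next')
Positions in the chain (0 = top):
  position of Mallory: 0
  position of Frank: 1
  position of Ivan: 2
  position of Yara: 3

Mallory is at position 0, Frank is at position 1; signed distance (j - i) = 1.
'manager' requires j - i = 1. Actual distance is 1, so the relation HOLDS.

Answer: yes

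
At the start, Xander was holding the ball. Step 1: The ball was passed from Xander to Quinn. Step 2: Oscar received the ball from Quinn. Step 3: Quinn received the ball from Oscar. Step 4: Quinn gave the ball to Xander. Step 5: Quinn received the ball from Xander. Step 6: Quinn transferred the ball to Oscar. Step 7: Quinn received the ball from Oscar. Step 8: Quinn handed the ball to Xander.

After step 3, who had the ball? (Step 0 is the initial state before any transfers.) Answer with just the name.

Answer: Quinn

Derivation:
Tracking the ball holder through step 3:
After step 0 (start): Xander
After step 1: Quinn
After step 2: Oscar
After step 3: Quinn

At step 3, the holder is Quinn.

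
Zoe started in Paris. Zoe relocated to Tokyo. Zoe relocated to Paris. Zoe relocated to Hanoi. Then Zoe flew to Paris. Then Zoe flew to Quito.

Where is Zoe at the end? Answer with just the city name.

Answer: Quito

Derivation:
Tracking Zoe's location:
Start: Zoe is in Paris.
After move 1: Paris -> Tokyo. Zoe is in Tokyo.
After move 2: Tokyo -> Paris. Zoe is in Paris.
After move 3: Paris -> Hanoi. Zoe is in Hanoi.
After move 4: Hanoi -> Paris. Zoe is in Paris.
After move 5: Paris -> Quito. Zoe is in Quito.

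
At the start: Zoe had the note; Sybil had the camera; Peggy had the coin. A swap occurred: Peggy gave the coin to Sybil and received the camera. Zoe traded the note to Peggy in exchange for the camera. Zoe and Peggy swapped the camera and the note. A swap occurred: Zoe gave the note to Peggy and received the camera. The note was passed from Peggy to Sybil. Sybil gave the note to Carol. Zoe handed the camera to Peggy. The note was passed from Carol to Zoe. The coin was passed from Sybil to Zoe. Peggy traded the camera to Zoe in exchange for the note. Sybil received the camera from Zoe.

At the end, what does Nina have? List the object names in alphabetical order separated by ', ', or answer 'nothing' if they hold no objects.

Answer: nothing

Derivation:
Tracking all object holders:
Start: note:Zoe, camera:Sybil, coin:Peggy
Event 1 (swap coin<->camera: now coin:Sybil, camera:Peggy). State: note:Zoe, camera:Peggy, coin:Sybil
Event 2 (swap note<->camera: now note:Peggy, camera:Zoe). State: note:Peggy, camera:Zoe, coin:Sybil
Event 3 (swap camera<->note: now camera:Peggy, note:Zoe). State: note:Zoe, camera:Peggy, coin:Sybil
Event 4 (swap note<->camera: now note:Peggy, camera:Zoe). State: note:Peggy, camera:Zoe, coin:Sybil
Event 5 (give note: Peggy -> Sybil). State: note:Sybil, camera:Zoe, coin:Sybil
Event 6 (give note: Sybil -> Carol). State: note:Carol, camera:Zoe, coin:Sybil
Event 7 (give camera: Zoe -> Peggy). State: note:Carol, camera:Peggy, coin:Sybil
Event 8 (give note: Carol -> Zoe). State: note:Zoe, camera:Peggy, coin:Sybil
Event 9 (give coin: Sybil -> Zoe). State: note:Zoe, camera:Peggy, coin:Zoe
Event 10 (swap camera<->note: now camera:Zoe, note:Peggy). State: note:Peggy, camera:Zoe, coin:Zoe
Event 11 (give camera: Zoe -> Sybil). State: note:Peggy, camera:Sybil, coin:Zoe

Final state: note:Peggy, camera:Sybil, coin:Zoe
Nina holds: (nothing).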